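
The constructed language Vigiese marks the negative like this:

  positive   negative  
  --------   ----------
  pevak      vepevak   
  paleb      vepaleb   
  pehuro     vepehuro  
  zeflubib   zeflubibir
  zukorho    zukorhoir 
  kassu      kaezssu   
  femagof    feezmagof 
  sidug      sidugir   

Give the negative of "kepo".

keezpo

"kepo" begins with k-. The one such stem in the data (kassu → kaezssu) inserts -ez- after the first vowel (as does femagof), so the same rule applies.
So kepo → keezpo.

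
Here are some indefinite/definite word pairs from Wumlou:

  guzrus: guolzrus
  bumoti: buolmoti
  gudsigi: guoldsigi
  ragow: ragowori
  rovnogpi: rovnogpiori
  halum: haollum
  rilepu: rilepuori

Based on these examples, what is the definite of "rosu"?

rovnogpi and gudsigi both end in -i yet inflect differently (rovnogpiori, guoldsigi), so the final letter is not what conditions the rule; the first letter is.
"rosu" begins with r-. The stems beginning with r- (ragow → ragowori, rovnogpi → rovnogpiori, rilepu → rilepuori) add -ori.
So rosu → rosuori.

rosuori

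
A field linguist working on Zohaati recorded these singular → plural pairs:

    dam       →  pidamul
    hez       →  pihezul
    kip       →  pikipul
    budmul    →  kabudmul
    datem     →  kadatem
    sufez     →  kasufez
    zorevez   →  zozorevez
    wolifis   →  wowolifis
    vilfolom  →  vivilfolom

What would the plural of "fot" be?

dam and datem both end in -m yet inflect differently (pidamul, kadatem), so the final letter is not what conditions the rule; the number of vowels is.
"fot" has 1 vowel. The stems with 1 vowel (dam → pidamul, hez → pihezul, kip → pikipul) add pi- … -ul around the stem.
The other patterns: stems with 2 vowels add the prefix ka-; stems with 3 vowels repeat the first consonant+vowel as a prefix.
So fot → pifotul.

pifotul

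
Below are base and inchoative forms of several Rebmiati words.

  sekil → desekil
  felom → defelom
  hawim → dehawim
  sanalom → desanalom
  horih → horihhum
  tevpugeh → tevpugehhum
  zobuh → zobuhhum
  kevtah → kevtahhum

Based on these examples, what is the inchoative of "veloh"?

velohhum

horih and sekil both have last vowel 'i' yet inflect differently (horihhum, desekil), so the last vowel is not what conditions the rule; the final letter is.
"veloh" ends in -h. The stems ending in -h (horih → horihhum, kevtah → kevtahhum, zobuh → zobuhhum) double the final consonant and add -um.
The other pattern: stems ending in -l or -m add the prefix de-.
So veloh → velohhum.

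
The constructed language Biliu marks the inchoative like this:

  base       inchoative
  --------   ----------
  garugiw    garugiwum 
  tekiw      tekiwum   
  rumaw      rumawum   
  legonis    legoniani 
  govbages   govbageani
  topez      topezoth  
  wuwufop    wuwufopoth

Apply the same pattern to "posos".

garugiw and legonis both have last vowel 'i' yet inflect differently (garugiwum, legoniani), so the last vowel is not what conditions the rule; the final letter is.
"posos" ends in -s. The stems ending in -s (legonis → legoniani, govbages → govbageani) drop the final letter and add -ani.
The other patterns: stems ending in -w add -um; stems ending in -p or -z add -oth.
So posos → posoani.

posoani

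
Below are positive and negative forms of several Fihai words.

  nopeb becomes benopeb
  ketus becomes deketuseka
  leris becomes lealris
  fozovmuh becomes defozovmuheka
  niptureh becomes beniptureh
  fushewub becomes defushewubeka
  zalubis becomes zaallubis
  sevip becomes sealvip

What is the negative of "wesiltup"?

dewesiltupeka

"wesiltup" has last vowel 'u'. The stems whose last vowel is 'u' (fozovmuh → defozovmuheka, fushewub → defushewubeka, ketus → deketuseka) add de- … -eka around the stem.
The other patterns: stems whose last vowel is 'e' add the prefix be-; stems whose last vowel is 'i' insert -al- after the first vowel.
So wesiltup → dewesiltupeka.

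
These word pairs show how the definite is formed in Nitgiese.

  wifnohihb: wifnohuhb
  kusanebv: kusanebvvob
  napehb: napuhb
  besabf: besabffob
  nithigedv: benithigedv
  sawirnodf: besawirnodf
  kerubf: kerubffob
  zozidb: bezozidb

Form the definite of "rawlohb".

rawluhb

sawirnodf and besabf both end in -f yet inflect differently (besawirnodf, besabffob), so the final letter is not what conditions the rule; the second-to-last letter is.
"rawlohb" has second-to-last letter 'h'. The stems whose second-to-last letter is 'h' (wifnohihb → wifnohuhb, napehb → napuhb) change the last vowel to 'u'.
So rawlohb → rawluhb.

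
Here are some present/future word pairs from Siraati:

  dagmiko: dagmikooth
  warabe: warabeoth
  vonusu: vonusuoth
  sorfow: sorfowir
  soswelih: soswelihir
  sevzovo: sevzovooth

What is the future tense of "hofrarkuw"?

hofrarkuwir

"hofrarkuw" ends in a consonant. The stems ending in a consonant (soswelih → soswelihir, sorfow → sorfowir) add -ir.
The other pattern: stems ending in a vowel add -oth.
So hofrarkuw → hofrarkuwir.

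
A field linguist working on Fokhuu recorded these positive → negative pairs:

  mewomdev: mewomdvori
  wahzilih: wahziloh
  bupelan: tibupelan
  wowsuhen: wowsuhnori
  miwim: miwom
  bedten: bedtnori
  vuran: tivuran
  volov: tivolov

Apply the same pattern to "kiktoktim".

"kiktoktim" has last vowel 'i'. The stems whose last vowel is 'i' (miwim → miwom, wahzilih → wahziloh) change the last vowel to 'o'.
The other patterns: stems whose last vowel is 'e' delete the last vowel and add -ori; stems whose last vowel is 'a' or 'o' add the prefix ti-.
So kiktoktim → kiktoktom.

kiktoktom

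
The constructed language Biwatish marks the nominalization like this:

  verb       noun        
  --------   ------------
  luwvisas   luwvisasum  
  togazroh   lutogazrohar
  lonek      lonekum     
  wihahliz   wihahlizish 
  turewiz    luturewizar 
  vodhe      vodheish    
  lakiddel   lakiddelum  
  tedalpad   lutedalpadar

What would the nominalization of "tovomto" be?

lutovomtoar

"tovomto" begins with t-. The stems beginning with t- (turewiz → luturewizar, togazroh → lutogazrohar, tedalpad → lutedalpadar) add lu- … -ar around the stem.
The other patterns: stems beginning with l- add -um; stems beginning with v- or w- add -ish.
So tovomto → lutovomtoar.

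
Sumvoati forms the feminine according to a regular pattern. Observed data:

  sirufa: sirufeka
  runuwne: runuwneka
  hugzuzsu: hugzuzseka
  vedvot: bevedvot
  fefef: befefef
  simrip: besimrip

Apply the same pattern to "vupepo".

runuwne and fefef both have last vowel 'e' yet inflect differently (runuwneka, befefef), so the last vowel is not what conditions the rule; whether the stem ends in a vowel or a consonant is.
"vupepo" ends in a vowel. The stems ending in a vowel (sirufa → sirufeka, runuwne → runuwneka, hugzuzsu → hugzuzseka) drop the final letter and add -eka.
The other pattern: stems ending in a consonant add the prefix be-.
So vupepo → vupepeka.

vupepeka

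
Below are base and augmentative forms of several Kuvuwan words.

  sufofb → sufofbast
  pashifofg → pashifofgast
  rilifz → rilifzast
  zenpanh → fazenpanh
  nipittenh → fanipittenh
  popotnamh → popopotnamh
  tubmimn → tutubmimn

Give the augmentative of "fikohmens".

fafikohmens

"fikohmens" has second-to-last letter 'n'. The stems whose second-to-last letter is 'n' (zenpanh → fazenpanh, nipittenh → fanipittenh) add the prefix fa-.
So fikohmens → fafikohmens.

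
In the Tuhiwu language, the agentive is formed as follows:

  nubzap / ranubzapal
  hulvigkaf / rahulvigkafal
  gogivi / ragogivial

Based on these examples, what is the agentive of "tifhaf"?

ratifhafal

Every pair shown (nubzap → ranubzapal, hulvigkaf → rahulvigkafal, gogivi → ragogivial) follows the same rule: add ra- … -al around the stem.
So tifhaf → ratifhafal.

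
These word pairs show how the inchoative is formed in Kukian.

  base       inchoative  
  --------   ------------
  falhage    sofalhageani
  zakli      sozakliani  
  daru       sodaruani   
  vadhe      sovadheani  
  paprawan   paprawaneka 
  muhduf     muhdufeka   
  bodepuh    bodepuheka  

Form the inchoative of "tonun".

"tonun" ends in a consonant. The stems ending in a consonant (paprawan → paprawaneka, muhduf → muhdufeka, bodepuh → bodepuheka) add -eka.
The other pattern: stems ending in a vowel add so- … -ani around the stem.
So tonun → tonuneka.

tonuneka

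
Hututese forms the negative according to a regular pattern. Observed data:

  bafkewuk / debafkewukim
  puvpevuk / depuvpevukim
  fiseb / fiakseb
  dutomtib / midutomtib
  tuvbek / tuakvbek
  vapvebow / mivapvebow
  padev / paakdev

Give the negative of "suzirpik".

"suzirpik" has last vowel 'i'. The one such stem in the data (dutomtib → midutomtib) adds the prefix mi-, so the same rule applies.
So suzirpik → misuzirpik.

misuzirpik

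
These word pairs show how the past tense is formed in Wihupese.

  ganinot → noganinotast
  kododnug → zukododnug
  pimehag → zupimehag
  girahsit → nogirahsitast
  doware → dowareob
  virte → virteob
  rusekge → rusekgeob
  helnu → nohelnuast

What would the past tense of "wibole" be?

wiboleob

kododnug and helnu both have last vowel 'u' yet inflect differently (zukododnug, nohelnuast), so the last vowel is not what conditions the rule; the final letter is.
"wibole" ends in -e. The stems ending in -e (doware → dowareob, rusekge → rusekgeob, virte → virteob) add -ob.
So wibole → wiboleob.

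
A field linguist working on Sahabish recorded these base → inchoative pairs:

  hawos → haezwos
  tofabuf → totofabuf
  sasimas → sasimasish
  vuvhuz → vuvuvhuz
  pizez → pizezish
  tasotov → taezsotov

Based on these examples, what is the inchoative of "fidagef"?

fidagefish

vuvhuz and pizez both end in -z yet inflect differently (vuvuvhuz, pizezish), so the final letter is not what conditions the rule; the last vowel is.
"fidagef" has last vowel 'e'. The one such stem in the data (pizez → pizezish) adds -ish, so the same rule applies.
The other patterns: stems whose last vowel is 'o' insert -ez- after the first vowel; stems whose last vowel is 'u' repeat the first consonant+vowel as a prefix.
So fidagef → fidagefish.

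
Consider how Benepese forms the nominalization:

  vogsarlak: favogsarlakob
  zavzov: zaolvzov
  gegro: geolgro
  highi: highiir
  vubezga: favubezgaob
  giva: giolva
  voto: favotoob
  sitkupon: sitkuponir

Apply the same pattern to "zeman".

"zeman" begins with z-. The one such stem in the data (zavzov → zaolvzov) inserts -ol- after the first vowel (as do giva, gegro), so the same rule applies.
The other patterns: stems beginning with h- or s- add -ir; stems beginning with v- add fa- … -ob around the stem.
So zeman → zeolman.

zeolman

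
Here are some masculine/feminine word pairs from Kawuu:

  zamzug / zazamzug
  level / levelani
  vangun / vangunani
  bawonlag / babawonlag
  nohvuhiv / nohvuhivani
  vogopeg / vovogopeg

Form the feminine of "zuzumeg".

zuzuzumeg

vogopeg and level both have last vowel 'e' yet inflect differently (vovogopeg, levelani), so the last vowel is not what conditions the rule; the final letter is.
"zuzumeg" ends in -g. The stems ending in -g (bawonlag → babawonlag, zamzug → zazamzug, vogopeg → vovogopeg) repeat the first consonant+vowel as a prefix.
The other pattern: stems ending in -l, -n or -v add -ani.
So zuzumeg → zuzuzumeg.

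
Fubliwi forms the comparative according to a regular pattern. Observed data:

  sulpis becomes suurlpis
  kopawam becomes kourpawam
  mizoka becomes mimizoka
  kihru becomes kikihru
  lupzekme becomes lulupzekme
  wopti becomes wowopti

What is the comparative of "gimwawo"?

"gimwawo" ends in a vowel. The stems ending in a vowel (mizoka → mimizoka, kihru → kikihru, lupzekme → lulupzekme) repeat the first consonant+vowel as a prefix.
The other pattern: stems ending in a consonant insert -ur- after the first vowel.
So gimwawo → gigimwawo.

gigimwawo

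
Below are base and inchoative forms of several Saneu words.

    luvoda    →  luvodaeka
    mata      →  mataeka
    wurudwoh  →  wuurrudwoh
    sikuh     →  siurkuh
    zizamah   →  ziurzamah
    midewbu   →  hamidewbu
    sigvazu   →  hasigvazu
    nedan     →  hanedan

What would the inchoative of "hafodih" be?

haurfodih

luvoda and zizamah both have last vowel 'a' yet inflect differently (luvodaeka, ziurzamah), so the last vowel is not what conditions the rule; the final letter is.
"hafodih" ends in -h. The stems ending in -h (wurudwoh → wuurrudwoh, sikuh → siurkuh, zizamah → ziurzamah) insert -ur- after the first vowel.
So hafodih → haurfodih.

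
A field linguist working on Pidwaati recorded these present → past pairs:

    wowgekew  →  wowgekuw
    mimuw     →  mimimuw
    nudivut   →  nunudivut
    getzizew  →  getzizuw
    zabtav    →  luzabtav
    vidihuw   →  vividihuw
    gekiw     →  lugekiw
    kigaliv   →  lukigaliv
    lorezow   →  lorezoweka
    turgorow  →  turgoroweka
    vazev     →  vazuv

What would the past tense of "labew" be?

labuw

turgorow and mimuw both end in -w yet inflect differently (turgoroweka, mimimuw), so the final letter is not what conditions the rule; the last vowel is.
"labew" has last vowel 'e'. The stems whose last vowel is 'e' (vazev → vazuv, getzizew → getzizuw, wowgekew → wowgekuw) change the last vowel to 'u'.
The other patterns: stems whose last vowel is 'o' add -eka; stems whose last vowel is 'u' repeat the first consonant+vowel as a prefix; stems whose last vowel is 'a' or 'i' add the prefix lu-.
So labew → labuw.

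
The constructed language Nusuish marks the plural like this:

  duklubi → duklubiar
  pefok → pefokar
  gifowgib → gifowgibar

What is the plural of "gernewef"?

Every pair shown (duklubi → duklubiar, pefok → pefokar, gifowgib → gifowgibar) follows the same rule: add -ar.
So gernewef → gernewefar.

gernewefar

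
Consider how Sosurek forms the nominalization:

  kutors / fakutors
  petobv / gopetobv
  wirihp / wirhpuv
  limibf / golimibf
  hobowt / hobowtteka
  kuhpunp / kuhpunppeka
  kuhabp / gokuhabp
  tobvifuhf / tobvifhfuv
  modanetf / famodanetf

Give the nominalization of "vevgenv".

vevgenvveka

modanetf and limibf both end in -f yet inflect differently (famodanetf, golimibf), so the final letter is not what conditions the rule; the second-to-last letter is.
"vevgenv" has second-to-last letter 'n'. The one such stem in the data (kuhpunp → kuhpunppeka) doubles the final consonant and adds -eka (as does hobowt), so the same rule applies.
The other patterns: stems whose second-to-last letter is 'r' or 't' add the prefix fa-; stems whose second-to-last letter is 'b' add the prefix go-; stems whose second-to-last letter is 'h' delete the last vowel and add -uv.
So vevgenv → vevgenvveka.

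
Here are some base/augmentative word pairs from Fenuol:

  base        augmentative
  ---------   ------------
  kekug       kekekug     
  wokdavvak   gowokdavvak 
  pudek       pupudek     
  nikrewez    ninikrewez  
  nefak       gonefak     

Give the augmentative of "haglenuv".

nefak and pudek both end in -k yet inflect differently (gonefak, pupudek), so the final letter is not what conditions the rule; the last vowel is.
"haglenuv" has last vowel 'u'. The one such stem in the data (kekug → kekekug) repeats the first consonant+vowel as a prefix (as do nikrewez, pudek), so the same rule applies.
The other pattern: stems whose last vowel is 'a' add the prefix go-.
So haglenuv → hahaglenuv.

hahaglenuv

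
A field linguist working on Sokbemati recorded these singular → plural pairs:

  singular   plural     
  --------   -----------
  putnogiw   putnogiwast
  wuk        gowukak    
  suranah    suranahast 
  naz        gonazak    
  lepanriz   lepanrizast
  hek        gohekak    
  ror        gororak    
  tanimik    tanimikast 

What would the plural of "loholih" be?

loholihast

tanimik and wuk both end in -k yet inflect differently (tanimikast, gowukak), so the final letter is not what conditions the rule; the number of vowels is.
"loholih" has 3 vowels. The stems with 3 vowels (lepanriz → lepanrizast, suranah → suranahast, putnogiw → putnogiwast) add -ast.
The other pattern: stems with 1 vowel add go- … -ak around the stem.
So loholih → loholihast.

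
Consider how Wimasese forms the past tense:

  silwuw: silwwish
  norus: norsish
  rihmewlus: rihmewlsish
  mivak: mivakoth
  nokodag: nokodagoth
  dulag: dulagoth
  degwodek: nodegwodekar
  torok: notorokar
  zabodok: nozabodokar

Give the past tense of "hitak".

hitakoth

mivak and degwodek both end in -k yet inflect differently (mivakoth, nodegwodekar), so the final letter is not what conditions the rule; the last vowel is.
"hitak" has last vowel 'a'. The stems whose last vowel is 'a' (mivak → mivakoth, nokodag → nokodagoth, dulag → dulagoth) add -oth.
So hitak → hitakoth.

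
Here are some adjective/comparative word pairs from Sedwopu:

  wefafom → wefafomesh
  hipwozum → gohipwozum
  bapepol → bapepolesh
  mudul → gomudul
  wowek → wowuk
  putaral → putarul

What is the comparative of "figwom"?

figwomesh

wefafom and hipwozum both end in -m yet inflect differently (wefafomesh, gohipwozum), so the final letter is not what conditions the rule; the last vowel is.
"figwom" has last vowel 'o'. The stems whose last vowel is 'o' (wefafom → wefafomesh, bapepol → bapepolesh) add -esh.
The other patterns: stems whose last vowel is 'u' add the prefix go-; stems whose last vowel is 'a' or 'e' change the last vowel to 'u'.
So figwom → figwomesh.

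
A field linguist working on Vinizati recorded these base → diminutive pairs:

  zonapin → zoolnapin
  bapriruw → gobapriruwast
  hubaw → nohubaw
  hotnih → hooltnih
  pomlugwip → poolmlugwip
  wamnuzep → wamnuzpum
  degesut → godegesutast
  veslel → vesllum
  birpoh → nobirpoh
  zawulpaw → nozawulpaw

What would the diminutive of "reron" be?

noreron

pomlugwip and wamnuzep both end in -p yet inflect differently (poolmlugwip, wamnuzpum), so the final letter is not what conditions the rule; the last vowel is.
"reron" has last vowel 'o'. The one such stem in the data (birpoh → nobirpoh) adds the prefix no-, so the same rule applies.
So reron → noreron.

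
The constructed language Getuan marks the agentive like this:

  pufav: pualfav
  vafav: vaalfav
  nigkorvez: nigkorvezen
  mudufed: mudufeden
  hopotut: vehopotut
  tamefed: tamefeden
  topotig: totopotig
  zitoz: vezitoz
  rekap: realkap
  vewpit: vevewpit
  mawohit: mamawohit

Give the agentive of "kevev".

keveven

mawohit and hopotut both end in -t yet inflect differently (mamawohit, vehopotut), so the final letter is not what conditions the rule; the last vowel is.
"kevev" has last vowel 'e'. The stems whose last vowel is 'e' (tamefed → tamefeden, mudufed → mudufeden, nigkorvez → nigkorvezen) add -en.
The other patterns: stems whose last vowel is 'i' repeat the first consonant+vowel as a prefix; stems whose last vowel is 'o' or 'u' add the prefix ve-; stems whose last vowel is 'a' insert -al- after the first vowel.
So kevev → keveven.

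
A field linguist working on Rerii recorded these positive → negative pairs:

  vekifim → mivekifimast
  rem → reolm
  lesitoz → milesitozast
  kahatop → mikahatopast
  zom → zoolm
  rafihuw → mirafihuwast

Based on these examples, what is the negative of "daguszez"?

rem and vekifim both end in -m yet inflect differently (reolm, mivekifimast), so the final letter is not what conditions the rule; the number of vowels is.
"daguszez" has 3 vowels. The stems with 3 vowels (vekifim → mivekifimast, kahatop → mikahatopast, rafihuw → mirafihuwast) add mi- … -ast around the stem.
The other pattern: stems with 1 vowel insert -ol- after the first vowel.
So daguszez → midaguszezast.

midaguszezast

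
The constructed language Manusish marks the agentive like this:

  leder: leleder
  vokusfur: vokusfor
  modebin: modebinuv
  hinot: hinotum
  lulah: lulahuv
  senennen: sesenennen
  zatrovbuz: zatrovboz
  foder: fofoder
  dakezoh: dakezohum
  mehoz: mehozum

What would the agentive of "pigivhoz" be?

mehoz and zatrovbuz both end in -z yet inflect differently (mehozum, zatrovboz), so the final letter is not what conditions the rule; the last vowel is.
"pigivhoz" has last vowel 'o'. The stems whose last vowel is 'o' (hinot → hinotum, mehoz → mehozum, dakezoh → dakezohum) add -um.
The other patterns: stems whose last vowel is 'u' change the last vowel to 'o'; stems whose last vowel is 'e' repeat the first consonant+vowel as a prefix; stems whose last vowel is 'a' or 'i' add -uv.
So pigivhoz → pigivhozum.

pigivhozum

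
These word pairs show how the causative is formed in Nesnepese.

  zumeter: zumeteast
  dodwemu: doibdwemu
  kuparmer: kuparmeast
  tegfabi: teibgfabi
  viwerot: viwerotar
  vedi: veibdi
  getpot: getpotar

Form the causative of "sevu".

"sevu" ends in -u. The one such stem in the data (dodwemu → doibdwemu) inserts -ib- after the first vowel (as do tegfabi, vedi), so the same rule applies.
So sevu → seibvu.

seibvu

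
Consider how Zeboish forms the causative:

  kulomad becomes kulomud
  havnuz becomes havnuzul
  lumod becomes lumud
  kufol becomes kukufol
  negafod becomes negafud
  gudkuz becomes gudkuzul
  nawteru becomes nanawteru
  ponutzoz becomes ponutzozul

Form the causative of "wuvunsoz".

negafod and ponutzoz both have last vowel 'o' yet inflect differently (negafud, ponutzozul), so the last vowel is not what conditions the rule; the final letter is.
"wuvunsoz" ends in -z. The stems ending in -z (gudkuz → gudkuzul, ponutzoz → ponutzozul, havnuz → havnuzul) add -ul.
The other patterns: stems ending in -d change the last vowel to 'u'; stems ending in -l or -u repeat the first consonant+vowel as a prefix.
So wuvunsoz → wuvunsozul.

wuvunsozul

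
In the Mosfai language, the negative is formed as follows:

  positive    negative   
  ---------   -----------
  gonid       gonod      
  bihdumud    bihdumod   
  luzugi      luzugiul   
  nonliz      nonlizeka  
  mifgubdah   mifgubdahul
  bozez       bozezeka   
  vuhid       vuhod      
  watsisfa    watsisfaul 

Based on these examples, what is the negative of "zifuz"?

zifuzeka

"zifuz" ends in -z. The stems ending in -z (bozez → bozezeka, nonliz → nonlizeka) add -eka.
The other patterns: stems ending in -d change the last vowel to 'o'; stems ending in -a, -h or -i add -ul.
So zifuz → zifuzeka.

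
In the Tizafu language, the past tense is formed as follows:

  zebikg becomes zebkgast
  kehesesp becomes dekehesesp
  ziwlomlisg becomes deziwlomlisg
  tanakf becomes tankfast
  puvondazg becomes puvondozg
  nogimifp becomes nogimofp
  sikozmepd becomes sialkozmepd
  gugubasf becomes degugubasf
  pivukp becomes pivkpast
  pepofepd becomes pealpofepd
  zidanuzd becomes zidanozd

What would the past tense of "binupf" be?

"binupf" has second-to-last letter 'p'. The stems whose second-to-last letter is 'p' (pepofepd → pealpofepd, sikozmepd → sialkozmepd) insert -al- after the first vowel.
So binupf → bialnupf.

bialnupf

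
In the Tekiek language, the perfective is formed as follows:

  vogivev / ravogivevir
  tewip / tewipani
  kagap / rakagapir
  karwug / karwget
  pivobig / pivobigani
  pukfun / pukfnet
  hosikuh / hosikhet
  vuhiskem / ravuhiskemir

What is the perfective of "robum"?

robmet

"robum" has last vowel 'u'. The stems whose last vowel is 'u' (pukfun → pukfnet, karwug → karwget, hosikuh → hosikhet) delete the last vowel and add -et.
The other patterns: stems whose last vowel is 'a' or 'e' add ra- … -ir around the stem; stems whose last vowel is 'i' add -ani.
So robum → robmet.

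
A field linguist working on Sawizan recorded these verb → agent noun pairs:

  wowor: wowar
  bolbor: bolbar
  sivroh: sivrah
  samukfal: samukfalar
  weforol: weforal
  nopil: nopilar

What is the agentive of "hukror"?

hukrar

weforol and samukfal both end in -l yet inflect differently (weforal, samukfalar), so the final letter is not what conditions the rule; the last vowel is.
"hukror" has last vowel 'o'. The stems whose last vowel is 'o' (bolbor → bolbar, wowor → wowar, weforol → weforal) change the last vowel to 'a'.
The other pattern: stems whose last vowel is 'a' or 'i' add -ar.
So hukror → hukrar.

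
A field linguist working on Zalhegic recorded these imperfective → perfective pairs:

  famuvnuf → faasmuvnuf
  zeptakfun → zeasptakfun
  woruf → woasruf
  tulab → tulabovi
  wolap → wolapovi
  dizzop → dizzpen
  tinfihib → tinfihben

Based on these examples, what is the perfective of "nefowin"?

nefownen

wolap and dizzop both end in -p yet inflect differently (wolapovi, dizzpen), so the final letter is not what conditions the rule; the last vowel is.
"nefowin" has last vowel 'i'. The one such stem in the data (tinfihib → tinfihben) deletes the last vowel and adds -en (as does dizzop), so the same rule applies.
The other patterns: stems whose last vowel is 'u' insert -as- after the first vowel; stems whose last vowel is 'a' add -ovi.
So nefowin → nefownen.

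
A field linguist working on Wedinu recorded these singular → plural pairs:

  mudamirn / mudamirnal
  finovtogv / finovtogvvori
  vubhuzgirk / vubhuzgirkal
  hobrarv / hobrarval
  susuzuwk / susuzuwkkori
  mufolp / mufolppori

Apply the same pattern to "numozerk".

numozerkal

hobrarv and finovtogv both end in -v yet inflect differently (hobrarval, finovtogvvori), so the final letter is not what conditions the rule; the second-to-last letter is.
"numozerk" has second-to-last letter 'r'. The stems whose second-to-last letter is 'r' (hobrarv → hobrarval, vubhuzgirk → vubhuzgirkal, mudamirn → mudamirnal) add -al.
The other pattern: stems whose second-to-last letter is 'g', 'l' or 'w' double the final consonant and add -ori.
So numozerk → numozerkal.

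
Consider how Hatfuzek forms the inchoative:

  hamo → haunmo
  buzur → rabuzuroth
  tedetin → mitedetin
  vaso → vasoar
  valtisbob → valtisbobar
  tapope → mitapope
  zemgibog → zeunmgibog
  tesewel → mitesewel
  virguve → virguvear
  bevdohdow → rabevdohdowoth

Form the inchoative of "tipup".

tapope and virguve both end in -e yet inflect differently (mitapope, virguvear), so the final letter is not what conditions the rule; the first letter is.
"tipup" begins with t-. The stems beginning with t- (tapope → mitapope, tesewel → mitesewel, tedetin → mitedetin) add the prefix mi-.
So tipup → mitipup.

mitipup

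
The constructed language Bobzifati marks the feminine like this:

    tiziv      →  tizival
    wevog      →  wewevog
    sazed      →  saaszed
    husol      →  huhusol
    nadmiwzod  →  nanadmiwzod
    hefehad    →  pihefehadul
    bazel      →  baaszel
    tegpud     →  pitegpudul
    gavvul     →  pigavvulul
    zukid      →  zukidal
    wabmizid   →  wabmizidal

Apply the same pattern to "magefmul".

bazel and husol both end in -l yet inflect differently (baaszel, huhusol), so the final letter is not what conditions the rule; the last vowel is.
"magefmul" has last vowel 'u'. The stems whose last vowel is 'u' (gavvul → pigavvulul, tegpud → pitegpudul) add pi- … -ul around the stem.
The other patterns: stems whose last vowel is 'e' insert -as- after the first vowel; stems whose last vowel is 'o' repeat the first consonant+vowel as a prefix; stems whose last vowel is 'i' add -al.
So magefmul → pimagefmulul.

pimagefmulul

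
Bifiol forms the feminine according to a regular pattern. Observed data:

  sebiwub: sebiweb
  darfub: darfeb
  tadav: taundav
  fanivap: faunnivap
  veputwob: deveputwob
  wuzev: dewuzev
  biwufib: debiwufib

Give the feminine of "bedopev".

sebiwub and veputwob both end in -b yet inflect differently (sebiweb, deveputwob), so the final letter is not what conditions the rule; the last vowel is.
"bedopev" has last vowel 'e'. The one such stem in the data (wuzev → dewuzev) adds the prefix de-, so the same rule applies.
The other patterns: stems whose last vowel is 'u' change the last vowel to 'e'; stems whose last vowel is 'a' insert -un- after the first vowel.
So bedopev → debedopev.

debedopev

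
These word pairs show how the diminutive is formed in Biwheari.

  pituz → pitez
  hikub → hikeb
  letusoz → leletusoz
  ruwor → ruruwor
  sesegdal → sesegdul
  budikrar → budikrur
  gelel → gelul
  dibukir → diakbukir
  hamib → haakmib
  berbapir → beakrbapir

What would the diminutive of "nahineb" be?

nahinub

"nahineb" has last vowel 'e'. The one such stem in the data (gelel → gelul) changes the last vowel to 'u' (as do sesegdal, budikrar), so the same rule applies.
The other patterns: stems whose last vowel is 'u' change the last vowel to 'e'; stems whose last vowel is 'o' repeat the first consonant+vowel as a prefix; stems whose last vowel is 'i' insert -ak- after the first vowel.
So nahineb → nahinub.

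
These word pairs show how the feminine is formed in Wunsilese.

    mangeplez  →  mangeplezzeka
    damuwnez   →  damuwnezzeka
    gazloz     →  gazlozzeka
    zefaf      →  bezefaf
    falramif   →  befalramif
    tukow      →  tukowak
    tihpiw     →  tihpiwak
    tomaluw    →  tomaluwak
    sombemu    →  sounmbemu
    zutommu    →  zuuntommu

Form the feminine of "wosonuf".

bewosonuf

gazloz and tukow both have last vowel 'o' yet inflect differently (gazlozzeka, tukowak), so the last vowel is not what conditions the rule; the final letter is.
"wosonuf" ends in -f. The stems ending in -f (zefaf → bezefaf, falramif → befalramif) add the prefix be-.
The other patterns: stems ending in -z double the final consonant and add -eka; stems ending in -w add -ak; stems ending in -u insert -un- after the first vowel.
So wosonuf → bewosonuf.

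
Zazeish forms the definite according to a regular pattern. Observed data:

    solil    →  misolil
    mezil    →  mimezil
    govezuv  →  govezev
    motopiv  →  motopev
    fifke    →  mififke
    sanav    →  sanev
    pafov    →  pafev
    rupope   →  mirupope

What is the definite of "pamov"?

pamev

motopiv and solil both have last vowel 'i' yet inflect differently (motopev, misolil), so the last vowel is not what conditions the rule; the final letter is.
"pamov" ends in -v. The stems ending in -v (sanav → sanev, pafov → pafev, govezuv → govezev) change the last vowel to 'e'.
The other pattern: stems ending in -e or -l add the prefix mi-.
So pamov → pamev.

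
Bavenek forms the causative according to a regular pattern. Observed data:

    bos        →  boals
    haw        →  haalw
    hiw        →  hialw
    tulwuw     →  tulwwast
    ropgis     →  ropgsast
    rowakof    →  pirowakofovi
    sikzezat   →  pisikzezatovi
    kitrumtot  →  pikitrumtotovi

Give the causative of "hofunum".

haw and tulwuw both end in -w yet inflect differently (haalw, tulwwast), so the final letter is not what conditions the rule; the number of vowels is.
"hofunum" has 3 vowels. The stems with 3 vowels (rowakof → pirowakofovi, sikzezat → pisikzezatovi, kitrumtot → pikitrumtotovi) add pi- … -ovi around the stem.
The other patterns: stems with 1 vowel insert -al- after the first vowel; stems with 2 vowels delete the last vowel and add -ast.
So hofunum → pihofunumovi.

pihofunumovi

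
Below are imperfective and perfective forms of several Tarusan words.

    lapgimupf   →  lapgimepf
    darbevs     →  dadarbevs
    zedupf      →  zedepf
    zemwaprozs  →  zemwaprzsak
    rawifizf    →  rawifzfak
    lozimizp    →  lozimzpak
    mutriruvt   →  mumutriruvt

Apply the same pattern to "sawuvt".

sasawuvt

rawifizf and lapgimupf both end in -f yet inflect differently (rawifzfak, lapgimepf), so the final letter is not what conditions the rule; the second-to-last letter is.
"sawuvt" has second-to-last letter 'v'. The stems whose second-to-last letter is 'v' (darbevs → dadarbevs, mutriruvt → mumutriruvt) repeat the first consonant+vowel as a prefix.
The other patterns: stems whose second-to-last letter is 'z' delete the last vowel and add -ak; stems whose second-to-last letter is 'p' change the last vowel to 'e'.
So sawuvt → sasawuvt.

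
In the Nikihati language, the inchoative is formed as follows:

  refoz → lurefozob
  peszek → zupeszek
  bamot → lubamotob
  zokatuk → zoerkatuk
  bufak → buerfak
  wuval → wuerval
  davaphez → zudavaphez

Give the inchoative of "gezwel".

davaphez and refoz both end in -z yet inflect differently (zudavaphez, lurefozob), so the final letter is not what conditions the rule; the last vowel is.
"gezwel" has last vowel 'e'. The stems whose last vowel is 'e' (davaphez → zudavaphez, peszek → zupeszek) add the prefix zu-.
The other patterns: stems whose last vowel is 'o' add lu- … -ob around the stem; stems whose last vowel is 'a' or 'u' insert -er- after the first vowel.
So gezwel → zugezwel.

zugezwel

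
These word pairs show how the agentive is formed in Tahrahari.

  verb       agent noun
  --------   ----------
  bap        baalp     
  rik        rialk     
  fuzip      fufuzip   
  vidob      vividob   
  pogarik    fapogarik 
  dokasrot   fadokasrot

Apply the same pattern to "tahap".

bap and fuzip both end in -p yet inflect differently (baalp, fufuzip), so the final letter is not what conditions the rule; the number of vowels is.
"tahap" has 2 vowels. The stems with 2 vowels (fuzip → fufuzip, vidob → vividob) repeat the first consonant+vowel as a prefix.
So tahap → tatahap.

tatahap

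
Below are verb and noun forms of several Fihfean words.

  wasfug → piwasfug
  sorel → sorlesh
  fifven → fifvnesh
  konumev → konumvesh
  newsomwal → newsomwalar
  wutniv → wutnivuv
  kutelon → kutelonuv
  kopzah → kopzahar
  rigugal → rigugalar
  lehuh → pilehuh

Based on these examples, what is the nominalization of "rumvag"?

wutniv and konumev both end in -v yet inflect differently (wutnivuv, konumvesh), so the final letter is not what conditions the rule; the last vowel is.
"rumvag" has last vowel 'a'. The stems whose last vowel is 'a' (newsomwal → newsomwalar, kopzah → kopzahar, rigugal → rigugalar) add -ar.
So rumvag → rumvagar.

rumvagar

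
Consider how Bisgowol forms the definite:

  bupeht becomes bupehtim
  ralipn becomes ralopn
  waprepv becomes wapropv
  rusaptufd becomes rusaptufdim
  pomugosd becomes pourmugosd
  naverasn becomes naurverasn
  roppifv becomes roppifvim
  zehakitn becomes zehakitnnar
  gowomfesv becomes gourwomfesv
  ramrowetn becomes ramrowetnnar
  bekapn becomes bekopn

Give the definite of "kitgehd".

bekapn and ramrowetn both end in -n yet inflect differently (bekopn, ramrowetnnar), so the final letter is not what conditions the rule; the second-to-last letter is.
"kitgehd" has second-to-last letter 'h'. The one such stem in the data (bupeht → bupehtim) adds -im, so the same rule applies.
So kitgehd → kitgehdim.

kitgehdim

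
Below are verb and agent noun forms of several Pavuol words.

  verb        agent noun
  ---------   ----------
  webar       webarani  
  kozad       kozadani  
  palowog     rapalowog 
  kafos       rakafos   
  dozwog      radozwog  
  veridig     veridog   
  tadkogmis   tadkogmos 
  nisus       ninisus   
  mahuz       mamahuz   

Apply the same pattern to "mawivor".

palowog and veridig both end in -g yet inflect differently (rapalowog, veridog), so the final letter is not what conditions the rule; the last vowel is.
"mawivor" has last vowel 'o'. The stems whose last vowel is 'o' (palowog → rapalowog, kafos → rakafos, dozwog → radozwog) add the prefix ra-.
The other patterns: stems whose last vowel is 'a' add -ani; stems whose last vowel is 'i' change the last vowel to 'o'; stems whose last vowel is 'u' repeat the first consonant+vowel as a prefix.
So mawivor → ramawivor.

ramawivor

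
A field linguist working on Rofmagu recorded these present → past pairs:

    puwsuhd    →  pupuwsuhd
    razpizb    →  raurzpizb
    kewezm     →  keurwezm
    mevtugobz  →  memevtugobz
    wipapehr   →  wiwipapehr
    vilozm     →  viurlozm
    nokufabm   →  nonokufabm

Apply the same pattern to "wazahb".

kewezm and nokufabm both end in -m yet inflect differently (keurwezm, nonokufabm), so the final letter is not what conditions the rule; the second-to-last letter is.
"wazahb" has second-to-last letter 'h'. The stems whose second-to-last letter is 'h' (wipapehr → wiwipapehr, puwsuhd → pupuwsuhd) repeat the first consonant+vowel as a prefix.
The other pattern: stems whose second-to-last letter is 'z' insert -ur- after the first vowel.
So wazahb → wawazahb.

wawazahb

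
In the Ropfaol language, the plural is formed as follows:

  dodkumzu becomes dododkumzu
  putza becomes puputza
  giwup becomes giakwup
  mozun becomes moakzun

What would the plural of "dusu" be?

dudusu

"dusu" ends in a vowel. The stems ending in a vowel (dodkumzu → dododkumzu, putza → puputza) repeat the first consonant+vowel as a prefix.
So dusu → dudusu.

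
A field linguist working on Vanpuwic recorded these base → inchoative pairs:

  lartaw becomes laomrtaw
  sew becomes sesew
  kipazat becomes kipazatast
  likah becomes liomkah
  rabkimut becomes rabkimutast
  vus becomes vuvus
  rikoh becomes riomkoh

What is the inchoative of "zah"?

zazah

sew and lartaw both end in -w yet inflect differently (sesew, laomrtaw), so the final letter is not what conditions the rule; the number of vowels is.
"zah" has 1 vowel. The stems with 1 vowel (vus → vuvus, sew → sesew) repeat the first consonant+vowel as a prefix.
The other patterns: stems with 2 vowels insert -om- after the first vowel; stems with 3 vowels add -ast.
So zah → zazah.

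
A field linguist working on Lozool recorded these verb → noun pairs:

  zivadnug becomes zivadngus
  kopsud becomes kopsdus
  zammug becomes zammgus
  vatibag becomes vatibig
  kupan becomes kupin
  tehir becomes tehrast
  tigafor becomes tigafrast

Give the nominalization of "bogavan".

zivadnug and vatibag both end in -g yet inflect differently (zivadngus, vatibig), so the final letter is not what conditions the rule; the last vowel is.
"bogavan" has last vowel 'a'. The stems whose last vowel is 'a' (vatibag → vatibig, kupan → kupin) change the last vowel to 'i'.
The other patterns: stems whose last vowel is 'u' delete the last vowel and add -us; stems whose last vowel is 'i' or 'o' delete the last vowel and add -ast.
So bogavan → bogavin.

bogavin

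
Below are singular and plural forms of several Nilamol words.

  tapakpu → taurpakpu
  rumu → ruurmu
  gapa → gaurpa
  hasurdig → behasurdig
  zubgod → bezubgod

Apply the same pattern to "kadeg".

bekadeg

"kadeg" ends in a consonant. The stems ending in a consonant (hasurdig → behasurdig, zubgod → bezubgod) add the prefix be-.
So kadeg → bekadeg.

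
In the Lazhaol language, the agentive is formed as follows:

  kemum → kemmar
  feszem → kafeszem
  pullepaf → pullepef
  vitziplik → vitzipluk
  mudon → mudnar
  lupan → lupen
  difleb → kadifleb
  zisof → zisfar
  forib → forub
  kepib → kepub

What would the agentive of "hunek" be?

kahunek

difleb and forib both end in -b yet inflect differently (kadifleb, forub), so the final letter is not what conditions the rule; the last vowel is.
"hunek" has last vowel 'e'. The stems whose last vowel is 'e' (difleb → kadifleb, feszem → kafeszem) add the prefix ka-.
So hunek → kahunek.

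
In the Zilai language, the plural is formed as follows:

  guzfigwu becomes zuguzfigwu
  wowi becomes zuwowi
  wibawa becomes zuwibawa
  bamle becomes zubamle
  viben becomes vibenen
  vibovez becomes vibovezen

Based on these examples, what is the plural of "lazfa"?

zulazfa

"lazfa" ends in a vowel. The stems ending in a vowel (guzfigwu → zuguzfigwu, wowi → zuwowi, wibawa → zuwibawa) add the prefix zu-.
So lazfa → zulazfa.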